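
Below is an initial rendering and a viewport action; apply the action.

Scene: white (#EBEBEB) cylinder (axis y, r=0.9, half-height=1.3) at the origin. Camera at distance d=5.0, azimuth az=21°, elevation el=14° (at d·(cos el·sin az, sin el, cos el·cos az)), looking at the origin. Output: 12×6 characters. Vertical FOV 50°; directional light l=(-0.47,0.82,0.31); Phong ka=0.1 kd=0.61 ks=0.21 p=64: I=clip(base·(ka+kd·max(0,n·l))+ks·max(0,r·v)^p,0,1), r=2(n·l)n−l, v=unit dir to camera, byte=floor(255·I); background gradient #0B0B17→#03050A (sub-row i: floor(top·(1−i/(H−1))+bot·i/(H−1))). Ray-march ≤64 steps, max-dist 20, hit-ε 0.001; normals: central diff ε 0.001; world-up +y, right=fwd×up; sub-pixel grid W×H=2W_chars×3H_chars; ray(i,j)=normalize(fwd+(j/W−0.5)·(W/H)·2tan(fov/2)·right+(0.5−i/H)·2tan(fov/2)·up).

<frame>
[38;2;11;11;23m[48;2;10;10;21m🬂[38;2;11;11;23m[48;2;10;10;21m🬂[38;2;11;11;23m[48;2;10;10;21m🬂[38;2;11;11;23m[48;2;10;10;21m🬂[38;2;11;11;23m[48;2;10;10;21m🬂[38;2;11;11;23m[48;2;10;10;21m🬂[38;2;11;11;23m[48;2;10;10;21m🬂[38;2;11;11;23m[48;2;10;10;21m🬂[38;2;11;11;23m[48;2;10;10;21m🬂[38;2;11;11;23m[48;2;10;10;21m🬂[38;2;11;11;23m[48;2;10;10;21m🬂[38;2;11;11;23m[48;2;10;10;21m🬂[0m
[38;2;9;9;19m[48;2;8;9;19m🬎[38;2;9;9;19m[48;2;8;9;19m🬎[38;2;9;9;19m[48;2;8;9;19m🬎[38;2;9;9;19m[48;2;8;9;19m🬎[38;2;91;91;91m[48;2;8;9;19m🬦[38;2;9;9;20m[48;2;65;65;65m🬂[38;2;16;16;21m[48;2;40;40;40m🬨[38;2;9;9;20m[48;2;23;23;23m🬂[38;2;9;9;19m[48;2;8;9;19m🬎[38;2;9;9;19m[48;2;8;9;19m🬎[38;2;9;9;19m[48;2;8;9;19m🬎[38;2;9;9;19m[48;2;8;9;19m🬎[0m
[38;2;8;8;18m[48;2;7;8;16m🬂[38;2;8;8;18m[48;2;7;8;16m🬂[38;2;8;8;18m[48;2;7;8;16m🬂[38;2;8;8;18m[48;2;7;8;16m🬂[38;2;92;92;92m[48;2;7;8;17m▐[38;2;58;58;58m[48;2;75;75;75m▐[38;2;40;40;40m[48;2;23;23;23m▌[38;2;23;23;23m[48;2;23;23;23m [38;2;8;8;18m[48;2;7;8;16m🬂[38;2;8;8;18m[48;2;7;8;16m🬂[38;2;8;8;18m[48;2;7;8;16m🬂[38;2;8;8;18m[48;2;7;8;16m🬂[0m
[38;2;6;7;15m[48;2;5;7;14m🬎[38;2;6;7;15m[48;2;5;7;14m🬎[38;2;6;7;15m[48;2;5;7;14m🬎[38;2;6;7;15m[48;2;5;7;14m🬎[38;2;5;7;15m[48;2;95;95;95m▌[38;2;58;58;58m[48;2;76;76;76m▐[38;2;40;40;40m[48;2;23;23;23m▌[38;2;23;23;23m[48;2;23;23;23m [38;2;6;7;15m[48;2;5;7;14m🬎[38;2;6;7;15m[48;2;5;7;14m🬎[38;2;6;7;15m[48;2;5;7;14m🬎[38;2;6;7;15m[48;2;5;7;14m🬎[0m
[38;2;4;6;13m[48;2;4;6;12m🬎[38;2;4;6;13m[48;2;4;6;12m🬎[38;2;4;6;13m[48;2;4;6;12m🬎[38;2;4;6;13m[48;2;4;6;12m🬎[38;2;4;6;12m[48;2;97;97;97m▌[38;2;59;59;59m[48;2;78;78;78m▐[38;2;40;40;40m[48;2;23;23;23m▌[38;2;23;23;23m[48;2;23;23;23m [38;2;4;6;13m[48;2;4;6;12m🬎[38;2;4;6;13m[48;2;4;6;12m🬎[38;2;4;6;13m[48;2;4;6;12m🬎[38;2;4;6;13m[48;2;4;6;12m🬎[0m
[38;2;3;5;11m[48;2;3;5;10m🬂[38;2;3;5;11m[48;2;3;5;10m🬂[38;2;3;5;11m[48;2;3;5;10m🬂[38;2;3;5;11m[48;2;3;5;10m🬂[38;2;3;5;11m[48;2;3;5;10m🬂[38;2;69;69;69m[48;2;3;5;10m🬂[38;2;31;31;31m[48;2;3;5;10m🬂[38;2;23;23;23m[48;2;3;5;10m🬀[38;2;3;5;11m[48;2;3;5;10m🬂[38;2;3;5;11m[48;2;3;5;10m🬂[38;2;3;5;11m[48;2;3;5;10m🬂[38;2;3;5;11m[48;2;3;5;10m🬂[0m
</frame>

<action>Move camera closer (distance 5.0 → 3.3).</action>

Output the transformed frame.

<frame>
[38;2;11;11;23m[48;2;10;10;21m🬂[38;2;11;11;23m[48;2;10;10;21m🬂[38;2;11;11;23m[48;2;10;10;21m🬂[38;2;92;92;92m[48;2;10;10;22m🬫[38;2;69;69;69m[48;2;79;79;79m▐[38;2;50;50;50m[48;2;59;59;59m▐[38;2;40;40;40m[48;2;30;30;30m▌[38;2;23;23;23m[48;2;23;23;23m [38;2;23;23;23m[48;2;23;23;23m [38;2;23;23;23m[48;2;10;10;22m🬃[38;2;11;11;23m[48;2;10;10;21m🬂[38;2;11;11;23m[48;2;10;10;21m🬂[0m
[38;2;9;9;19m[48;2;8;9;19m🬎[38;2;9;9;19m[48;2;8;9;19m🬎[38;2;9;9;19m[48;2;8;9;19m🬎[38;2;91;91;91m[48;2;8;9;19m▐[38;2;70;70;70m[48;2;80;80;80m▐[38;2;60;60;60m[48;2;50;50;50m▌[38;2;40;40;40m[48;2;30;30;30m▌[38;2;23;23;23m[48;2;23;23;23m [38;2;23;23;23m[48;2;23;23;23m [38;2;9;9;19m[48;2;8;9;19m🬎[38;2;9;9;19m[48;2;8;9;19m🬎[38;2;9;9;19m[48;2;8;9;19m🬎[0m
[38;2;8;8;18m[48;2;7;8;16m🬂[38;2;8;8;18m[48;2;7;8;16m🬂[38;2;8;8;18m[48;2;7;8;16m🬂[38;2;7;8;17m[48;2;94;94;94m▌[38;2;71;71;71m[48;2;82;82;82m▐[38;2;61;61;61m[48;2;51;51;51m▌[38;2;40;40;40m[48;2;30;30;30m▌[38;2;23;23;23m[48;2;23;23;23m [38;2;23;23;23m[48;2;23;23;23m [38;2;8;8;18m[48;2;7;8;16m🬂[38;2;8;8;18m[48;2;7;8;16m🬂[38;2;8;8;18m[48;2;7;8;16m🬂[0m
[38;2;6;7;15m[48;2;5;7;14m🬎[38;2;6;7;15m[48;2;5;7;14m🬎[38;2;6;7;15m[48;2;5;7;14m🬎[38;2;5;7;15m[48;2;96;96;96m▌[38;2;72;72;72m[48;2;84;84;84m▐[38;2;62;62;62m[48;2;51;51;51m▌[38;2;40;40;40m[48;2;29;29;29m▌[38;2;23;23;23m[48;2;23;23;23m [38;2;23;23;23m[48;2;23;23;23m [38;2;6;7;15m[48;2;5;7;14m🬎[38;2;6;7;15m[48;2;5;7;14m🬎[38;2;6;7;15m[48;2;5;7;14m🬎[0m
[38;2;4;6;13m[48;2;4;6;12m🬎[38;2;4;6;13m[48;2;4;6;12m🬎[38;2;4;6;13m[48;2;4;6;12m🬎[38;2;4;6;12m[48;2;99;99;99m▌[38;2;73;73;73m[48;2;86;86;86m▐[38;2;51;51;51m[48;2;62;62;62m▐[38;2;40;40;40m[48;2;29;29;29m▌[38;2;23;23;23m[48;2;23;23;23m [38;2;23;23;23m[48;2;23;23;23m [38;2;4;6;13m[48;2;4;6;12m🬎[38;2;4;6;13m[48;2;4;6;12m🬎[38;2;4;6;13m[48;2;4;6;12m🬎[0m
[38;2;3;5;11m[48;2;3;5;10m🬂[38;2;3;5;11m[48;2;3;5;10m🬂[38;2;3;5;11m[48;2;3;5;10m🬂[38;2;102;102;102m[48;2;3;5;10m🬁[38;2;75;75;75m[48;2;88;88;88m▐[38;2;52;52;52m[48;2;63;63;63m▐[38;2;40;40;40m[48;2;28;28;28m▌[38;2;23;23;23m[48;2;23;23;23m [38;2;23;23;23m[48;2;3;5;10m🬕[38;2;3;5;11m[48;2;3;5;10m🬂[38;2;3;5;11m[48;2;3;5;10m🬂[38;2;3;5;11m[48;2;3;5;10m🬂[0m
</frame>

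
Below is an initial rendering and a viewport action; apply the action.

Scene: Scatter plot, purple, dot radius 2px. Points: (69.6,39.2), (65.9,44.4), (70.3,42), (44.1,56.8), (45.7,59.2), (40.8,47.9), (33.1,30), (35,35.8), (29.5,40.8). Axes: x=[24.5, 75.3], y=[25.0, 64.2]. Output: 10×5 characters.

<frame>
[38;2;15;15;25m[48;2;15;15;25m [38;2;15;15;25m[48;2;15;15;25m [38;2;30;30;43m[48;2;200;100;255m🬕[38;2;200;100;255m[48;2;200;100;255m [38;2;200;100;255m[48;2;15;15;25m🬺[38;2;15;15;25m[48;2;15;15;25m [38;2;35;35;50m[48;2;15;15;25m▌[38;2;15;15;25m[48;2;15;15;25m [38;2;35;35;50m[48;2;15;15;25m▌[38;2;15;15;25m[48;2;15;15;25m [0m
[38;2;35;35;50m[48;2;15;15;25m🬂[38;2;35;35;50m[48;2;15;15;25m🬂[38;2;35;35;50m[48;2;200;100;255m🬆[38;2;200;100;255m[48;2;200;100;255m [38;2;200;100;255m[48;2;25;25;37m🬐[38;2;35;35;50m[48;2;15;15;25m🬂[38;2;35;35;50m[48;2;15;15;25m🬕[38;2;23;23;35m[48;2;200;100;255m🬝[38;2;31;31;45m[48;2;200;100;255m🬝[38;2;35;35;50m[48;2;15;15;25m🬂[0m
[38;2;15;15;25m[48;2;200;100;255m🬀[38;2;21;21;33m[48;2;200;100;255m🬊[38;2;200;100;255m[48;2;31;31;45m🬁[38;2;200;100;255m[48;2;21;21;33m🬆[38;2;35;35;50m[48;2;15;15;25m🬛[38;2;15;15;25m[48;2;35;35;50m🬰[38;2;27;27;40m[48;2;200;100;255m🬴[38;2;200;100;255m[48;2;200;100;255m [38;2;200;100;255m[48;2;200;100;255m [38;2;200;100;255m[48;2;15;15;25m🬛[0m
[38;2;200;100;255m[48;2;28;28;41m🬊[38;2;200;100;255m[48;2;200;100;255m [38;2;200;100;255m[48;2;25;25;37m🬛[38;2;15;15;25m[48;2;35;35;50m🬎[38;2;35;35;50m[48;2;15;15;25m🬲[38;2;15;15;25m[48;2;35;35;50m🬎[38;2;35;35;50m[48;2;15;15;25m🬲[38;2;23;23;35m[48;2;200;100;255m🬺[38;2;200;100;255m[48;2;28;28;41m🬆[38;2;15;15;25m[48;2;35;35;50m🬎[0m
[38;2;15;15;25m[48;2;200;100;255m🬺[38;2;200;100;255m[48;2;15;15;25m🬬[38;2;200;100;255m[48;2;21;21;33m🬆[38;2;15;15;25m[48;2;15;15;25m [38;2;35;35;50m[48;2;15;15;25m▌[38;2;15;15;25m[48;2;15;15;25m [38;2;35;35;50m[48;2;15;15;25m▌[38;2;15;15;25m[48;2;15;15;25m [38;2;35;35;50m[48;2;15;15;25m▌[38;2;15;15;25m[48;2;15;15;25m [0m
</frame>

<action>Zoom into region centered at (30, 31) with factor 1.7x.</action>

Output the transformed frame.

<frame>
[38;2;15;15;25m[48;2;15;15;25m [38;2;15;15;25m[48;2;15;15;25m [38;2;35;35;50m[48;2;15;15;25m▌[38;2;15;15;25m[48;2;200;100;255m🬴[38;2;200;100;255m[48;2;200;100;255m [38;2;200;100;255m[48;2;15;15;25m🬛[38;2;23;23;35m[48;2;200;100;255m🬬[38;2;15;15;25m[48;2;15;15;25m [38;2;35;35;50m[48;2;15;15;25m▌[38;2;15;15;25m[48;2;15;15;25m [0m
[38;2;35;35;50m[48;2;15;15;25m🬂[38;2;35;35;50m[48;2;15;15;25m🬂[38;2;35;35;50m[48;2;15;15;25m🬕[38;2;35;35;50m[48;2;15;15;25m🬂[38;2;200;100;255m[48;2;27;27;40m🬁[38;2;200;100;255m[48;2;25;25;37m🬫[38;2;200;100;255m[48;2;200;100;255m [38;2;200;100;255m[48;2;23;23;35m🬃[38;2;35;35;50m[48;2;15;15;25m🬕[38;2;35;35;50m[48;2;15;15;25m🬂[0m
[38;2;15;15;25m[48;2;35;35;50m🬰[38;2;15;15;25m[48;2;35;35;50m🬰[38;2;35;35;50m[48;2;15;15;25m🬛[38;2;15;15;25m[48;2;35;35;50m🬰[38;2;27;27;40m[48;2;200;100;255m🬴[38;2;200;100;255m[48;2;200;100;255m [38;2;200;100;255m[48;2;15;15;25m🬛[38;2;15;15;25m[48;2;35;35;50m🬰[38;2;35;35;50m[48;2;15;15;25m🬛[38;2;15;15;25m[48;2;35;35;50m🬰[0m
[38;2;15;15;25m[48;2;35;35;50m🬎[38;2;15;15;25m[48;2;35;35;50m🬎[38;2;35;35;50m[48;2;15;15;25m🬲[38;2;15;15;25m[48;2;35;35;50m🬎[38;2;35;35;50m[48;2;15;15;25m🬲[38;2;23;23;35m[48;2;200;100;255m🬺[38;2;35;35;50m[48;2;15;15;25m🬲[38;2;15;15;25m[48;2;35;35;50m🬎[38;2;35;35;50m[48;2;15;15;25m🬲[38;2;15;15;25m[48;2;35;35;50m🬎[0m
[38;2;15;15;25m[48;2;15;15;25m [38;2;15;15;25m[48;2;15;15;25m [38;2;35;35;50m[48;2;15;15;25m▌[38;2;15;15;25m[48;2;15;15;25m [38;2;35;35;50m[48;2;15;15;25m▌[38;2;15;15;25m[48;2;15;15;25m [38;2;35;35;50m[48;2;15;15;25m▌[38;2;15;15;25m[48;2;15;15;25m [38;2;35;35;50m[48;2;15;15;25m▌[38;2;15;15;25m[48;2;15;15;25m [0m
</frame>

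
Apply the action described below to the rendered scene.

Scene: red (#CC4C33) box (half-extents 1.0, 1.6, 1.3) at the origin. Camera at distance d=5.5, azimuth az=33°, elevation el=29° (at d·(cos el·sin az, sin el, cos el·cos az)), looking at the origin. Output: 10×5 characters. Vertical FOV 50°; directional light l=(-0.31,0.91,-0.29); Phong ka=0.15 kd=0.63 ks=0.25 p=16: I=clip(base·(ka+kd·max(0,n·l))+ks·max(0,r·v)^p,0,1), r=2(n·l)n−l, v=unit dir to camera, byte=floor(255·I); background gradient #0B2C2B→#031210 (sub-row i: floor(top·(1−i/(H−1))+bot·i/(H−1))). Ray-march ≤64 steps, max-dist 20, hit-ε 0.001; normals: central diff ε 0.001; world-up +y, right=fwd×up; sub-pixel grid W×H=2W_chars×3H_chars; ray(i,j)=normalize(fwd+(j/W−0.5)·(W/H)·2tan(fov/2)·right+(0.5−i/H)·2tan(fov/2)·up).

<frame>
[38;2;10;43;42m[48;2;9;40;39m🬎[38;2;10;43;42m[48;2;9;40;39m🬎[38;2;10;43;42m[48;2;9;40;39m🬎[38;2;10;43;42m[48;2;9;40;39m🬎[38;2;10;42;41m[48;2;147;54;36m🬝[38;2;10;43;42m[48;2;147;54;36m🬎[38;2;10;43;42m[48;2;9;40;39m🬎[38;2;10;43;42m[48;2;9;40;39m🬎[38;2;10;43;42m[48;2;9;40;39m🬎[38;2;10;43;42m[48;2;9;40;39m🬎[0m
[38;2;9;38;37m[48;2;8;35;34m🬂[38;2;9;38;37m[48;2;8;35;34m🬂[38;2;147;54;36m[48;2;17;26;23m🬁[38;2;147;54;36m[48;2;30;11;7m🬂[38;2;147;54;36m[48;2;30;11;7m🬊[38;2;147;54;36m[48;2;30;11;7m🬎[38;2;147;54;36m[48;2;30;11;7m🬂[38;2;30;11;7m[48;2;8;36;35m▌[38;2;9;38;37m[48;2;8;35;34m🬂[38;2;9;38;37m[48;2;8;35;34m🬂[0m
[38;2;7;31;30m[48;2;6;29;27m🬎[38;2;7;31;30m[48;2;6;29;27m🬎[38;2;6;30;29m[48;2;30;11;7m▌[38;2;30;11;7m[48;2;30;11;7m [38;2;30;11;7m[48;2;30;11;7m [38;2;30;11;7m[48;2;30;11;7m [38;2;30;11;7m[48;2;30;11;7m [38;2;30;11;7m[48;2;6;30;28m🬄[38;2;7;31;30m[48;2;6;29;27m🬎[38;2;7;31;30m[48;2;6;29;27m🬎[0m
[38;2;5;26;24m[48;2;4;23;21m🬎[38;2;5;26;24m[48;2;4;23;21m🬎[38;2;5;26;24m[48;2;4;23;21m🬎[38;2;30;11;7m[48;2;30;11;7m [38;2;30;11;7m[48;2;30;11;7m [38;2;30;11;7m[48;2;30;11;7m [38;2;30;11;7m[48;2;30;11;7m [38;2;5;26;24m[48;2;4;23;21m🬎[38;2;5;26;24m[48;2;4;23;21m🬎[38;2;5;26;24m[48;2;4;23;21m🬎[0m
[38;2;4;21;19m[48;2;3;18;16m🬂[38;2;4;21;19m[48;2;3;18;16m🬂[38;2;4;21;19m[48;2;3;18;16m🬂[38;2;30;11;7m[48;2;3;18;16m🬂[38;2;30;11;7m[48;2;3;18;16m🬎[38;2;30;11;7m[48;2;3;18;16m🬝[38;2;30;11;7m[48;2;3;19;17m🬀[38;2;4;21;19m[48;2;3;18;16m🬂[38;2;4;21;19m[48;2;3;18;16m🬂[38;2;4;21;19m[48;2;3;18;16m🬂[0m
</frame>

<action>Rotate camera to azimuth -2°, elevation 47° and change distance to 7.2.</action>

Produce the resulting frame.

<frame>
[38;2;10;43;42m[48;2;9;40;39m🬎[38;2;10;43;42m[48;2;9;40;39m🬎[38;2;10;43;42m[48;2;9;40;39m🬎[38;2;10;43;42m[48;2;9;40;39m🬎[38;2;10;43;42m[48;2;9;40;39m🬎[38;2;10;43;42m[48;2;9;40;39m🬎[38;2;10;43;42m[48;2;9;40;39m🬎[38;2;10;43;42m[48;2;9;40;39m🬎[38;2;10;43;42m[48;2;9;40;39m🬎[38;2;10;43;42m[48;2;9;40;39m🬎[0m
[38;2;9;38;37m[48;2;8;35;34m🬂[38;2;9;38;37m[48;2;8;35;34m🬂[38;2;9;38;37m[48;2;8;35;34m🬂[38;2;9;38;37m[48;2;8;35;34m🬂[38;2;147;55;37m[48;2;149;56;38m🬎[38;2;147;55;37m[48;2;148;56;38m🬬[38;2;147;55;36m[48;2;8;36;35m▌[38;2;9;38;37m[48;2;8;35;34m🬂[38;2;9;38;37m[48;2;8;35;34m🬂[38;2;9;38;37m[48;2;8;35;34m🬂[0m
[38;2;7;31;30m[48;2;6;29;27m🬎[38;2;7;31;30m[48;2;6;29;27m🬎[38;2;7;31;30m[48;2;6;29;27m🬎[38;2;7;31;30m[48;2;6;29;27m🬎[38;2;152;59;41m[48;2;30;11;7m🬎[38;2;149;57;39m[48;2;30;11;7m🬎[38;2;148;55;37m[48;2;30;11;7m🬆[38;2;7;31;30m[48;2;6;29;27m🬎[38;2;7;31;30m[48;2;6;29;27m🬎[38;2;7;31;30m[48;2;6;29;27m🬎[0m
[38;2;5;26;24m[48;2;4;23;21m🬎[38;2;5;26;24m[48;2;4;23;21m🬎[38;2;5;26;24m[48;2;4;23;21m🬎[38;2;5;26;24m[48;2;4;23;21m🬎[38;2;30;11;7m[48;2;30;11;7m [38;2;30;11;7m[48;2;30;11;7m [38;2;30;11;7m[48;2;4;25;23m▌[38;2;5;26;24m[48;2;4;23;21m🬎[38;2;5;26;24m[48;2;4;23;21m🬎[38;2;5;26;24m[48;2;4;23;21m🬎[0m
[38;2;4;21;19m[48;2;3;18;16m🬂[38;2;4;21;19m[48;2;3;18;16m🬂[38;2;4;21;19m[48;2;3;18;16m🬂[38;2;4;21;19m[48;2;3;18;16m🬂[38;2;4;21;19m[48;2;3;18;16m🬂[38;2;4;21;19m[48;2;3;18;16m🬂[38;2;4;21;19m[48;2;3;18;16m🬂[38;2;4;21;19m[48;2;3;18;16m🬂[38;2;4;21;19m[48;2;3;18;16m🬂[38;2;4;21;19m[48;2;3;18;16m🬂[0m
</frame>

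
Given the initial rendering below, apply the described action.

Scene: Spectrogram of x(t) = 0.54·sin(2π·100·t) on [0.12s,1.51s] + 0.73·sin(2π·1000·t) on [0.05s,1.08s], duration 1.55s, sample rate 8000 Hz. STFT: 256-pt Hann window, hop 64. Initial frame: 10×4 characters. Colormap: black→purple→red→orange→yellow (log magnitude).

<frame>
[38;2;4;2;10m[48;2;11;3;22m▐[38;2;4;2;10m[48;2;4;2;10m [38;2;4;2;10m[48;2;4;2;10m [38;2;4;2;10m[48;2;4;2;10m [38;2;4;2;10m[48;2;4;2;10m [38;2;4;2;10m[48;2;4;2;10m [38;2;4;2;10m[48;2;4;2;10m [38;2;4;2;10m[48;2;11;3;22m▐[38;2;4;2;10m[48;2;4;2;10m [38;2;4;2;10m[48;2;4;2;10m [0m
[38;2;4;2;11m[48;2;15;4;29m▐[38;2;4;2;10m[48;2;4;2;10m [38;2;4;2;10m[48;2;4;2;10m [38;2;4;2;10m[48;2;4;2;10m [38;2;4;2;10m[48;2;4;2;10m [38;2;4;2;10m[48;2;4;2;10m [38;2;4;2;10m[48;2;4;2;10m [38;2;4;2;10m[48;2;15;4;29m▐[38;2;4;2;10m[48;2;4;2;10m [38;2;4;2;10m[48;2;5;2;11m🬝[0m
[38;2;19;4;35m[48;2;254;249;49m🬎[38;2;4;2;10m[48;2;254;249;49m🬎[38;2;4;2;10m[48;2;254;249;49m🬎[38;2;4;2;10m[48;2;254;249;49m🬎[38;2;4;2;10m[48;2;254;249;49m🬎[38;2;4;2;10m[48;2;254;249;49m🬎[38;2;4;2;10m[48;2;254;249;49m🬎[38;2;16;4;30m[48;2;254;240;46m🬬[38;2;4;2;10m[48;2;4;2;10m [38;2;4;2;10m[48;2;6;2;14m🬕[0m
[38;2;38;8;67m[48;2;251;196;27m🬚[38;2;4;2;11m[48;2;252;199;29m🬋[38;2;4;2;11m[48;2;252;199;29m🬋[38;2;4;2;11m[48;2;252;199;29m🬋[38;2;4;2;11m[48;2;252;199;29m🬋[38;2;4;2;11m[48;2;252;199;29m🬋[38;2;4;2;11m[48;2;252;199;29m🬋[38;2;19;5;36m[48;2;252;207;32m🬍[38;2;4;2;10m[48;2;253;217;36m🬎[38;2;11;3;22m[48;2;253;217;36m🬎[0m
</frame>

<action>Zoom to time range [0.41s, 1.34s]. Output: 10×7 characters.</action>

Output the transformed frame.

<frame>
[38;2;4;2;10m[48;2;4;2;10m [38;2;4;2;10m[48;2;4;2;10m [38;2;4;2;10m[48;2;4;2;10m [38;2;4;2;10m[48;2;4;2;10m [38;2;4;2;10m[48;2;4;2;10m [38;2;4;2;10m[48;2;4;2;10m [38;2;4;2;10m[48;2;4;2;10m [38;2;4;2;10m[48;2;10;3;21m▐[38;2;4;2;10m[48;2;4;2;10m [38;2;4;2;10m[48;2;4;2;10m [0m
[38;2;4;2;10m[48;2;4;2;10m [38;2;4;2;10m[48;2;4;2;10m [38;2;4;2;10m[48;2;4;2;10m [38;2;4;2;10m[48;2;4;2;10m [38;2;4;2;10m[48;2;4;2;10m [38;2;4;2;10m[48;2;4;2;10m [38;2;4;2;10m[48;2;4;2;10m [38;2;4;2;10m[48;2;11;3;23m▐[38;2;4;2;10m[48;2;4;2;10m [38;2;4;2;10m[48;2;4;2;10m [0m
[38;2;4;2;10m[48;2;4;2;10m [38;2;4;2;10m[48;2;4;2;10m [38;2;4;2;10m[48;2;4;2;10m [38;2;4;2;10m[48;2;4;2;10m [38;2;4;2;10m[48;2;4;2;10m [38;2;4;2;10m[48;2;4;2;10m [38;2;4;2;10m[48;2;4;2;10m [38;2;4;2;10m[48;2;14;3;27m▐[38;2;4;2;10m[48;2;4;2;10m [38;2;4;2;10m[48;2;4;2;10m [0m
[38;2;4;2;10m[48;2;4;2;10m [38;2;4;2;10m[48;2;4;2;10m [38;2;4;2;10m[48;2;4;2;10m [38;2;4;2;10m[48;2;4;2;10m [38;2;4;2;10m[48;2;4;2;10m [38;2;4;2;10m[48;2;4;2;10m [38;2;4;2;10m[48;2;4;2;10m [38;2;4;2;10m[48;2;20;5;37m▐[38;2;4;2;10m[48;2;4;2;10m [38;2;4;2;10m[48;2;4;2;10m [0m
[38;2;4;2;10m[48;2;4;2;10m [38;2;4;2;10m[48;2;4;2;10m [38;2;4;2;10m[48;2;4;2;10m [38;2;4;2;10m[48;2;4;2;10m [38;2;4;2;10m[48;2;4;2;10m [38;2;4;2;10m[48;2;4;2;10m [38;2;4;2;10m[48;2;4;2;10m [38;2;10;3;21m[48;2;75;18;80m🬨[38;2;4;2;10m[48;2;4;2;10m [38;2;4;2;10m[48;2;4;2;10m [0m
[38;2;254;249;49m[48;2;5;2;12m🬂[38;2;254;249;49m[48;2;5;2;12m🬂[38;2;254;249;49m[48;2;5;2;12m🬂[38;2;254;249;49m[48;2;5;2;12m🬂[38;2;254;249;49m[48;2;5;2;12m🬂[38;2;254;249;49m[48;2;5;2;12m🬂[38;2;254;249;49m[48;2;5;2;12m🬂[38;2;238;172;49m[48;2;21;5;29m🬄[38;2;4;2;10m[48;2;4;2;10m [38;2;4;2;10m[48;2;4;2;10m [0m
[38;2;7;2;15m[48;2;253;217;36m🬎[38;2;7;2;15m[48;2;253;217;36m🬎[38;2;7;2;15m[48;2;253;217;36m🬎[38;2;7;2;15m[48;2;253;217;36m🬎[38;2;7;2;15m[48;2;253;217;36m🬎[38;2;7;2;15m[48;2;253;217;36m🬎[38;2;7;2;15m[48;2;253;217;36m🬎[38;2;24;6;43m[48;2;253;217;36m🬎[38;2;7;2;15m[48;2;253;217;36m🬎[38;2;7;2;15m[48;2;253;217;36m🬎[0m
</frame>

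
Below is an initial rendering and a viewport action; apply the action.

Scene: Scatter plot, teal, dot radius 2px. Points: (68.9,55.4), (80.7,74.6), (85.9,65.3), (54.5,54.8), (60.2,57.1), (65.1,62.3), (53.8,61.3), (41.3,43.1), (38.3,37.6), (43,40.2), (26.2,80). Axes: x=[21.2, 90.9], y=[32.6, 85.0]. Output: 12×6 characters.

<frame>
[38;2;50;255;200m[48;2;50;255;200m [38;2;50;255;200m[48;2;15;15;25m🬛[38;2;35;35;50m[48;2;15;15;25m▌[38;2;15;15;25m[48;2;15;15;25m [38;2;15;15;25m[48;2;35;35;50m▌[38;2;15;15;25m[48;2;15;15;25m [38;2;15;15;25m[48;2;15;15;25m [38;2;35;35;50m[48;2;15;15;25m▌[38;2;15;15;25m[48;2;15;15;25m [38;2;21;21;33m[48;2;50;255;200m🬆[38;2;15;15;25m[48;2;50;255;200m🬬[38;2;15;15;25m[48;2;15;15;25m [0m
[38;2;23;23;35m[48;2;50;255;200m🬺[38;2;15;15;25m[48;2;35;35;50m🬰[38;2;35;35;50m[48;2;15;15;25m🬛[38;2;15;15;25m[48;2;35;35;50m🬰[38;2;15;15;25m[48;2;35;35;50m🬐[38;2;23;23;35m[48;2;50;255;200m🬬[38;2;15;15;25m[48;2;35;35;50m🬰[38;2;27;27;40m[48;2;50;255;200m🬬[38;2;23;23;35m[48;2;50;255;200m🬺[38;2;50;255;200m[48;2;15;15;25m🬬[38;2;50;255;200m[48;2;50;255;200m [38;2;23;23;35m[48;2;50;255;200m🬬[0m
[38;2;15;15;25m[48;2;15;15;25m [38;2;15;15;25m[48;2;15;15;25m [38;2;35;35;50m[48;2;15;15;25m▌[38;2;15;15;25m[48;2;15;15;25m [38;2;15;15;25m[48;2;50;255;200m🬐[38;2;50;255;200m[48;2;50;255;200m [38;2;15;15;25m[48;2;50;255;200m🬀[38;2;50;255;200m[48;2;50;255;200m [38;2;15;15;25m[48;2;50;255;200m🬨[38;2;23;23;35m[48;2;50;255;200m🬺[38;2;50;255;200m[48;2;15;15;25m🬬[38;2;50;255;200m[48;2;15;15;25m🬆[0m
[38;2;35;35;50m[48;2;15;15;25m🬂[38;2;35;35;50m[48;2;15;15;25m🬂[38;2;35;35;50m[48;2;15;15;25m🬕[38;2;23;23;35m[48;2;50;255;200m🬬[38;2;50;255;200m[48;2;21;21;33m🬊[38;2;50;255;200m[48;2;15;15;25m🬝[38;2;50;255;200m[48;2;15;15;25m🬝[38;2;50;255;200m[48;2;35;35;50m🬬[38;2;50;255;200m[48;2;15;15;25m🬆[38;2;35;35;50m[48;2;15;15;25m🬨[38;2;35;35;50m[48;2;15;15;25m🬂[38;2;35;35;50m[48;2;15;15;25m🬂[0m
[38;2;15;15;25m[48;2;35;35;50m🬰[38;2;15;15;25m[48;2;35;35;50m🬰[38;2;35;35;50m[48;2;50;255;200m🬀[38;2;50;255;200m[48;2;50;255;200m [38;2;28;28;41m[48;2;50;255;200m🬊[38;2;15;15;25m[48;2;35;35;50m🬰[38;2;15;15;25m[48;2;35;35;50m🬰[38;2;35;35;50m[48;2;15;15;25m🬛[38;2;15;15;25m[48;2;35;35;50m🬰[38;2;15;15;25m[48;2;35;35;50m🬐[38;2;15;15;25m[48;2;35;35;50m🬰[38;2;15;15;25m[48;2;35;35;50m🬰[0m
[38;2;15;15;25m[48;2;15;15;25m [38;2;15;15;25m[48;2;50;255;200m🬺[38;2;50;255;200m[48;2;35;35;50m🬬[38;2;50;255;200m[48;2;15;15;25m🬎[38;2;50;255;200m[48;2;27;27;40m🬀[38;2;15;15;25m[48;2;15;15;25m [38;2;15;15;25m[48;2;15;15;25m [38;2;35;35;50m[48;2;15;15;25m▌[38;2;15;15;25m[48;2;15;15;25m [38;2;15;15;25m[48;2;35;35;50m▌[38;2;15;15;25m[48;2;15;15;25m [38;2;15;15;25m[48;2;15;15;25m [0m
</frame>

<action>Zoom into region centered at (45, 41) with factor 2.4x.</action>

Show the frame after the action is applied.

<frame>
[38;2;15;15;25m[48;2;15;15;25m [38;2;15;15;25m[48;2;15;15;25m [38;2;35;35;50m[48;2;15;15;25m▌[38;2;15;15;25m[48;2;15;15;25m [38;2;15;15;25m[48;2;35;35;50m▌[38;2;15;15;25m[48;2;15;15;25m [38;2;15;15;25m[48;2;15;15;25m [38;2;35;35;50m[48;2;15;15;25m▌[38;2;15;15;25m[48;2;15;15;25m [38;2;15;15;25m[48;2;35;35;50m▌[38;2;15;15;25m[48;2;15;15;25m [38;2;15;15;25m[48;2;15;15;25m [0m
[38;2;15;15;25m[48;2;35;35;50m🬰[38;2;15;15;25m[48;2;35;35;50m🬰[38;2;35;35;50m[48;2;15;15;25m🬛[38;2;23;23;35m[48;2;50;255;200m🬝[38;2;28;28;41m[48;2;50;255;200m🬊[38;2;15;15;25m[48;2;35;35;50m🬰[38;2;15;15;25m[48;2;35;35;50m🬰[38;2;35;35;50m[48;2;15;15;25m🬛[38;2;15;15;25m[48;2;35;35;50m🬰[38;2;15;15;25m[48;2;35;35;50m🬐[38;2;15;15;25m[48;2;35;35;50m🬰[38;2;15;15;25m[48;2;35;35;50m🬰[0m
[38;2;15;15;25m[48;2;15;15;25m [38;2;15;15;25m[48;2;15;15;25m [38;2;35;35;50m[48;2;15;15;25m▌[38;2;50;255;200m[48;2;15;15;25m🬊[38;2;50;255;200m[48;2;50;255;200m [38;2;50;255;200m[48;2;15;15;25m🬐[38;2;15;15;25m[48;2;15;15;25m [38;2;35;35;50m[48;2;15;15;25m▌[38;2;15;15;25m[48;2;15;15;25m [38;2;15;15;25m[48;2;35;35;50m▌[38;2;15;15;25m[48;2;15;15;25m [38;2;15;15;25m[48;2;15;15;25m [0m
[38;2;35;35;50m[48;2;15;15;25m🬂[38;2;35;35;50m[48;2;15;15;25m🬂[38;2;35;35;50m[48;2;50;255;200m🬆[38;2;50;255;200m[48;2;50;255;200m [38;2;50;255;200m[48;2;50;255;200m [38;2;50;255;200m[48;2;15;15;25m🬆[38;2;35;35;50m[48;2;15;15;25m🬂[38;2;35;35;50m[48;2;15;15;25m🬕[38;2;35;35;50m[48;2;15;15;25m🬂[38;2;35;35;50m[48;2;15;15;25m🬨[38;2;35;35;50m[48;2;15;15;25m🬂[38;2;35;35;50m[48;2;15;15;25m🬂[0m
[38;2;15;15;25m[48;2;35;35;50m🬰[38;2;15;15;25m[48;2;35;35;50m🬰[38;2;50;255;200m[48;2;31;31;45m🬁[38;2;50;255;200m[48;2;21;21;33m🬆[38;2;15;15;25m[48;2;35;35;50m🬐[38;2;15;15;25m[48;2;35;35;50m🬰[38;2;15;15;25m[48;2;35;35;50m🬰[38;2;35;35;50m[48;2;15;15;25m🬛[38;2;15;15;25m[48;2;35;35;50m🬰[38;2;15;15;25m[48;2;35;35;50m🬐[38;2;15;15;25m[48;2;35;35;50m🬰[38;2;15;15;25m[48;2;35;35;50m🬰[0m
[38;2;15;15;25m[48;2;15;15;25m [38;2;15;15;25m[48;2;15;15;25m [38;2;35;35;50m[48;2;15;15;25m▌[38;2;15;15;25m[48;2;15;15;25m [38;2;15;15;25m[48;2;35;35;50m▌[38;2;15;15;25m[48;2;15;15;25m [38;2;15;15;25m[48;2;15;15;25m [38;2;35;35;50m[48;2;15;15;25m▌[38;2;15;15;25m[48;2;15;15;25m [38;2;15;15;25m[48;2;35;35;50m▌[38;2;15;15;25m[48;2;15;15;25m [38;2;15;15;25m[48;2;15;15;25m [0m
</frame>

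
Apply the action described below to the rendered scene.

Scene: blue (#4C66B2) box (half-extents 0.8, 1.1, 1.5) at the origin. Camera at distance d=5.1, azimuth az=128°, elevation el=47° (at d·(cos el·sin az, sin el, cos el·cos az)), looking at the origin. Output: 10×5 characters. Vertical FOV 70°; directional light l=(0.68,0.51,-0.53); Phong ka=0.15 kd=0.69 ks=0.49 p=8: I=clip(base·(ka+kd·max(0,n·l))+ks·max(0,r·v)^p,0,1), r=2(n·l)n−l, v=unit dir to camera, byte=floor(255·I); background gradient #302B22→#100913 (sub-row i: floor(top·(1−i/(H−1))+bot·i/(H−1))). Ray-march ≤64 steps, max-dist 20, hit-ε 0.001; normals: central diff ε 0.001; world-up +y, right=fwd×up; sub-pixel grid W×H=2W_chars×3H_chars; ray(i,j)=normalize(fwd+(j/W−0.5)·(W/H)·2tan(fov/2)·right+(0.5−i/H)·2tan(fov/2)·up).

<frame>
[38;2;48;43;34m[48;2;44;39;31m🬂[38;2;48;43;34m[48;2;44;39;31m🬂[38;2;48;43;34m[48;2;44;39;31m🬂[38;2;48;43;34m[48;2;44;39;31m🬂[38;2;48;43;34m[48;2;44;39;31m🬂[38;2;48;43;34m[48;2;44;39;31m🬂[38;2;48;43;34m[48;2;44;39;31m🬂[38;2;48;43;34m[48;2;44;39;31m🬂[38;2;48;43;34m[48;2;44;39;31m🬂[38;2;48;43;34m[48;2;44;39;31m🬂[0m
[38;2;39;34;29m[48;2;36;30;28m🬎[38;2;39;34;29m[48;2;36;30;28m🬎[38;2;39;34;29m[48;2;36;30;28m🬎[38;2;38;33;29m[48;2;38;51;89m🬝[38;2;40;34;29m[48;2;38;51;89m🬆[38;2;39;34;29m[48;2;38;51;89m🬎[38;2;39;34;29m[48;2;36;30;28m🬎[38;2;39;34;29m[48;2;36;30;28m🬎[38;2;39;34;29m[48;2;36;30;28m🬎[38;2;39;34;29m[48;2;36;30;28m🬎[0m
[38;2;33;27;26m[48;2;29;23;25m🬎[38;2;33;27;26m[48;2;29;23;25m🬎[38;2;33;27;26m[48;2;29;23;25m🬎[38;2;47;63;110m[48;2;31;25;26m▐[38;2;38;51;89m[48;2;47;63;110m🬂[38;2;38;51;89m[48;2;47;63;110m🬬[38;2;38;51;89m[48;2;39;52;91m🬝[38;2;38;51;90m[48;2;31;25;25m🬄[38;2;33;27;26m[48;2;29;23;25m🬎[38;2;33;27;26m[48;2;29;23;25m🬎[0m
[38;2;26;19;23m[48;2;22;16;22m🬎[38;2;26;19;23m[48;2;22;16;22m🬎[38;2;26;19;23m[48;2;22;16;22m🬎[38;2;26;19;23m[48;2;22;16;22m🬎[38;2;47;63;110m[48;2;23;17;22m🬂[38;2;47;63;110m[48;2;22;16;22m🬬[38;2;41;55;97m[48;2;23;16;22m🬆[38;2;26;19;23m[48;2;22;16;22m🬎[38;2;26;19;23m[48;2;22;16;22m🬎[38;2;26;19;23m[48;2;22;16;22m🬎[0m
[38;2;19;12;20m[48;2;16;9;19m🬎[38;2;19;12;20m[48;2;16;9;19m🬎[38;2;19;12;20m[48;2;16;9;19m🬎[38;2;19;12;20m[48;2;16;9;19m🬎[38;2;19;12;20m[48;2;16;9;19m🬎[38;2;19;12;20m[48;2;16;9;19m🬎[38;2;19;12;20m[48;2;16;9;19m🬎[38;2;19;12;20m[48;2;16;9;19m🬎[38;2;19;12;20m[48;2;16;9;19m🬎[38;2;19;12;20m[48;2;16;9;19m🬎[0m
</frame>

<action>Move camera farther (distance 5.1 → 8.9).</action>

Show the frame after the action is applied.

<frame>
[38;2;48;43;34m[48;2;44;39;31m🬂[38;2;48;43;34m[48;2;44;39;31m🬂[38;2;48;43;34m[48;2;44;39;31m🬂[38;2;48;43;34m[48;2;44;39;31m🬂[38;2;48;43;34m[48;2;44;39;31m🬂[38;2;48;43;34m[48;2;44;39;31m🬂[38;2;48;43;34m[48;2;44;39;31m🬂[38;2;48;43;34m[48;2;44;39;31m🬂[38;2;48;43;34m[48;2;44;39;31m🬂[38;2;48;43;34m[48;2;44;39;31m🬂[0m
[38;2;39;34;29m[48;2;36;30;28m🬎[38;2;39;34;29m[48;2;36;30;28m🬎[38;2;39;34;29m[48;2;36;30;28m🬎[38;2;39;34;29m[48;2;36;30;28m🬎[38;2;39;34;29m[48;2;36;30;28m🬎[38;2;39;34;29m[48;2;36;30;28m🬎[38;2;39;34;29m[48;2;36;30;28m🬎[38;2;39;34;29m[48;2;36;30;28m🬎[38;2;39;34;29m[48;2;36;30;28m🬎[38;2;39;34;29m[48;2;36;30;28m🬎[0m
[38;2;33;27;26m[48;2;29;23;25m🬎[38;2;33;27;26m[48;2;29;23;25m🬎[38;2;33;27;26m[48;2;29;23;25m🬎[38;2;33;27;26m[48;2;29;23;25m🬎[38;2;44;60;104m[48;2;31;25;26m🬫[38;2;34;28;27m[48;2;39;53;93m🬁[38;2;38;51;90m[48;2;32;26;26m🬓[38;2;33;27;26m[48;2;29;23;25m🬎[38;2;33;27;26m[48;2;29;23;25m🬎[38;2;33;27;26m[48;2;29;23;25m🬎[0m
[38;2;26;19;23m[48;2;22;16;22m🬎[38;2;26;19;23m[48;2;22;16;22m🬎[38;2;26;19;23m[48;2;22;16;22m🬎[38;2;26;19;23m[48;2;22;16;22m🬎[38;2;26;19;23m[48;2;22;16;22m🬎[38;2;43;57;100m[48;2;23;17;22m🬂[38;2;26;19;23m[48;2;22;16;22m🬎[38;2;26;19;23m[48;2;22;16;22m🬎[38;2;26;19;23m[48;2;22;16;22m🬎[38;2;26;19;23m[48;2;22;16;22m🬎[0m
[38;2;19;12;20m[48;2;16;9;19m🬎[38;2;19;12;20m[48;2;16;9;19m🬎[38;2;19;12;20m[48;2;16;9;19m🬎[38;2;19;12;20m[48;2;16;9;19m🬎[38;2;19;12;20m[48;2;16;9;19m🬎[38;2;19;12;20m[48;2;16;9;19m🬎[38;2;19;12;20m[48;2;16;9;19m🬎[38;2;19;12;20m[48;2;16;9;19m🬎[38;2;19;12;20m[48;2;16;9;19m🬎[38;2;19;12;20m[48;2;16;9;19m🬎[0m
</frame>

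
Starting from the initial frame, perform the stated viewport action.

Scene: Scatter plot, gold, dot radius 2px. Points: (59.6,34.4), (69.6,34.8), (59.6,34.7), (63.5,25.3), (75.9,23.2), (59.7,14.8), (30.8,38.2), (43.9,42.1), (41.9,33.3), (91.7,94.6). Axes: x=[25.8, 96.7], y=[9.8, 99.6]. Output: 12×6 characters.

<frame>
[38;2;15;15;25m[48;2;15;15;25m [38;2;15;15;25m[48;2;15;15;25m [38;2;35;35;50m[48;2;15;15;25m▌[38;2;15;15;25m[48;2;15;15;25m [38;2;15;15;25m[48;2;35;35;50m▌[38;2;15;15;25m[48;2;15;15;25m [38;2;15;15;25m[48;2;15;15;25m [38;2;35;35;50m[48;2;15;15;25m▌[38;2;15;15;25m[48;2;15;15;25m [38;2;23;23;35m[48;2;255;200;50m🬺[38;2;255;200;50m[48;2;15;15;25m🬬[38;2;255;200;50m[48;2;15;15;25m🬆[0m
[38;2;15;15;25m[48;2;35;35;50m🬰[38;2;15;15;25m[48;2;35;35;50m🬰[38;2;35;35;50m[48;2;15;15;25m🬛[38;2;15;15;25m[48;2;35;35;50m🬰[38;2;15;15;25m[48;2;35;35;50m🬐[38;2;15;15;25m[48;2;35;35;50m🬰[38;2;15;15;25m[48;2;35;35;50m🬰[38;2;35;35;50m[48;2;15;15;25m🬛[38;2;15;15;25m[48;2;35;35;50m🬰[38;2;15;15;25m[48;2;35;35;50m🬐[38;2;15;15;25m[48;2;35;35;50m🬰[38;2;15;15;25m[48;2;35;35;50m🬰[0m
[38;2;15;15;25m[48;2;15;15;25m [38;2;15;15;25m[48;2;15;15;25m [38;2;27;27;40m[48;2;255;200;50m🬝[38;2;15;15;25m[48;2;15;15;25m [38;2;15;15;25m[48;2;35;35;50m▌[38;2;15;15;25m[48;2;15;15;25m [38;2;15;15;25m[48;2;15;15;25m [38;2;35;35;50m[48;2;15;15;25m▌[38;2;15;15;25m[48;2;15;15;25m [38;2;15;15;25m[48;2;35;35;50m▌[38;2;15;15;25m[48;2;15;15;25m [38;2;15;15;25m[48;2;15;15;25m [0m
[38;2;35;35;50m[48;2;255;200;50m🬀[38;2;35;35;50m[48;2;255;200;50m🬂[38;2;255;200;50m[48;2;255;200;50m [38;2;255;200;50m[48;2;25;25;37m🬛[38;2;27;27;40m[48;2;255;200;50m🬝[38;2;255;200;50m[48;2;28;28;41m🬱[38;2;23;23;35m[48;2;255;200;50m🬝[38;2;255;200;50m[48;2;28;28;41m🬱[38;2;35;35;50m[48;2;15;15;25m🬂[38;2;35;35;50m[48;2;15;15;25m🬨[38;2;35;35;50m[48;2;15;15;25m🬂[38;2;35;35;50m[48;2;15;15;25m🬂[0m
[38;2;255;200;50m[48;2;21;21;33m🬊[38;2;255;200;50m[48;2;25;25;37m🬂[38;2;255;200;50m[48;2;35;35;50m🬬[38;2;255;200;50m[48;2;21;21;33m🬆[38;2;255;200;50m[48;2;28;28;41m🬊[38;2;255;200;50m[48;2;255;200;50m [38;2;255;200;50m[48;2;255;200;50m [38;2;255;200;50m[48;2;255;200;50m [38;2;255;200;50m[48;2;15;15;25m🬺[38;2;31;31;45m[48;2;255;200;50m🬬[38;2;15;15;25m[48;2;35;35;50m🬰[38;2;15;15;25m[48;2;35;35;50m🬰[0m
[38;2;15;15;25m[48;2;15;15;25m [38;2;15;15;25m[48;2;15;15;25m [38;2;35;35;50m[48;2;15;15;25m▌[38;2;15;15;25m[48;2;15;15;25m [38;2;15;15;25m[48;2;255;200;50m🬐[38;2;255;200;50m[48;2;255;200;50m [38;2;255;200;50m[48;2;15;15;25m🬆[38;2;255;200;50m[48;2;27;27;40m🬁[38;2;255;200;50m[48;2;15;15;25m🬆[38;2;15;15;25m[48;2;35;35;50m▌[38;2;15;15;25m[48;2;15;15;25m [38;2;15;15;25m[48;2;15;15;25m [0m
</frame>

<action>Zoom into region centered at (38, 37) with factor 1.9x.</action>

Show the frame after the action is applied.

<frame>
[38;2;15;15;25m[48;2;15;15;25m [38;2;15;15;25m[48;2;15;15;25m [38;2;35;35;50m[48;2;15;15;25m▌[38;2;15;15;25m[48;2;15;15;25m [38;2;15;15;25m[48;2;35;35;50m▌[38;2;15;15;25m[48;2;15;15;25m [38;2;15;15;25m[48;2;15;15;25m [38;2;35;35;50m[48;2;15;15;25m▌[38;2;15;15;25m[48;2;15;15;25m [38;2;15;15;25m[48;2;35;35;50m▌[38;2;15;15;25m[48;2;15;15;25m [38;2;15;15;25m[48;2;15;15;25m [0m
[38;2;15;15;25m[48;2;35;35;50m🬰[38;2;15;15;25m[48;2;35;35;50m🬰[38;2;35;35;50m[48;2;15;15;25m🬛[38;2;15;15;25m[48;2;35;35;50m🬰[38;2;15;15;25m[48;2;35;35;50m🬐[38;2;15;15;25m[48;2;35;35;50m🬰[38;2;15;15;25m[48;2;35;35;50m🬰[38;2;28;28;41m[48;2;255;200;50m🬆[38;2;23;23;35m[48;2;255;200;50m🬬[38;2;15;15;25m[48;2;35;35;50m🬐[38;2;15;15;25m[48;2;35;35;50m🬰[38;2;15;15;25m[48;2;35;35;50m🬰[0m
[38;2;15;15;25m[48;2;15;15;25m [38;2;15;15;25m[48;2;15;15;25m [38;2;27;27;40m[48;2;255;200;50m🬝[38;2;15;15;25m[48;2;255;200;50m🬀[38;2;28;28;41m[48;2;255;200;50m🬊[38;2;15;15;25m[48;2;15;15;25m [38;2;15;15;25m[48;2;255;200;50m🬄[38;2;255;200;50m[48;2;255;200;50m [38;2;255;200;50m[48;2;15;15;25m🬆[38;2;15;15;25m[48;2;35;35;50m▌[38;2;15;15;25m[48;2;15;15;25m [38;2;15;15;25m[48;2;15;15;25m [0m
[38;2;35;35;50m[48;2;15;15;25m🬂[38;2;35;35;50m[48;2;15;15;25m🬂[38;2;35;35;50m[48;2;15;15;25m🬕[38;2;255;200;50m[48;2;15;15;25m🬊[38;2;255;200;50m[48;2;27;27;40m🬀[38;2;255;200;50m[48;2;19;19;30m🬁[38;2;255;200;50m[48;2;15;15;25m🬬[38;2;255;200;50m[48;2;21;21;33m🬆[38;2;35;35;50m[48;2;15;15;25m🬂[38;2;35;35;50m[48;2;15;15;25m🬨[38;2;35;35;50m[48;2;15;15;25m🬂[38;2;35;35;50m[48;2;15;15;25m🬂[0m
[38;2;15;15;25m[48;2;35;35;50m🬰[38;2;15;15;25m[48;2;35;35;50m🬰[38;2;35;35;50m[48;2;15;15;25m🬛[38;2;15;15;25m[48;2;35;35;50m🬰[38;2;15;15;25m[48;2;35;35;50m🬐[38;2;15;15;25m[48;2;35;35;50m🬰[38;2;15;15;25m[48;2;35;35;50m🬰[38;2;35;35;50m[48;2;15;15;25m🬛[38;2;15;15;25m[48;2;35;35;50m🬰[38;2;15;15;25m[48;2;35;35;50m🬐[38;2;15;15;25m[48;2;35;35;50m🬰[38;2;15;15;25m[48;2;35;35;50m🬰[0m
[38;2;15;15;25m[48;2;15;15;25m [38;2;15;15;25m[48;2;15;15;25m [38;2;35;35;50m[48;2;15;15;25m▌[38;2;15;15;25m[48;2;15;15;25m [38;2;15;15;25m[48;2;35;35;50m▌[38;2;15;15;25m[48;2;15;15;25m [38;2;15;15;25m[48;2;15;15;25m [38;2;35;35;50m[48;2;15;15;25m▌[38;2;15;15;25m[48;2;15;15;25m [38;2;15;15;25m[48;2;35;35;50m▌[38;2;15;15;25m[48;2;15;15;25m [38;2;15;15;25m[48;2;15;15;25m [0m
</frame>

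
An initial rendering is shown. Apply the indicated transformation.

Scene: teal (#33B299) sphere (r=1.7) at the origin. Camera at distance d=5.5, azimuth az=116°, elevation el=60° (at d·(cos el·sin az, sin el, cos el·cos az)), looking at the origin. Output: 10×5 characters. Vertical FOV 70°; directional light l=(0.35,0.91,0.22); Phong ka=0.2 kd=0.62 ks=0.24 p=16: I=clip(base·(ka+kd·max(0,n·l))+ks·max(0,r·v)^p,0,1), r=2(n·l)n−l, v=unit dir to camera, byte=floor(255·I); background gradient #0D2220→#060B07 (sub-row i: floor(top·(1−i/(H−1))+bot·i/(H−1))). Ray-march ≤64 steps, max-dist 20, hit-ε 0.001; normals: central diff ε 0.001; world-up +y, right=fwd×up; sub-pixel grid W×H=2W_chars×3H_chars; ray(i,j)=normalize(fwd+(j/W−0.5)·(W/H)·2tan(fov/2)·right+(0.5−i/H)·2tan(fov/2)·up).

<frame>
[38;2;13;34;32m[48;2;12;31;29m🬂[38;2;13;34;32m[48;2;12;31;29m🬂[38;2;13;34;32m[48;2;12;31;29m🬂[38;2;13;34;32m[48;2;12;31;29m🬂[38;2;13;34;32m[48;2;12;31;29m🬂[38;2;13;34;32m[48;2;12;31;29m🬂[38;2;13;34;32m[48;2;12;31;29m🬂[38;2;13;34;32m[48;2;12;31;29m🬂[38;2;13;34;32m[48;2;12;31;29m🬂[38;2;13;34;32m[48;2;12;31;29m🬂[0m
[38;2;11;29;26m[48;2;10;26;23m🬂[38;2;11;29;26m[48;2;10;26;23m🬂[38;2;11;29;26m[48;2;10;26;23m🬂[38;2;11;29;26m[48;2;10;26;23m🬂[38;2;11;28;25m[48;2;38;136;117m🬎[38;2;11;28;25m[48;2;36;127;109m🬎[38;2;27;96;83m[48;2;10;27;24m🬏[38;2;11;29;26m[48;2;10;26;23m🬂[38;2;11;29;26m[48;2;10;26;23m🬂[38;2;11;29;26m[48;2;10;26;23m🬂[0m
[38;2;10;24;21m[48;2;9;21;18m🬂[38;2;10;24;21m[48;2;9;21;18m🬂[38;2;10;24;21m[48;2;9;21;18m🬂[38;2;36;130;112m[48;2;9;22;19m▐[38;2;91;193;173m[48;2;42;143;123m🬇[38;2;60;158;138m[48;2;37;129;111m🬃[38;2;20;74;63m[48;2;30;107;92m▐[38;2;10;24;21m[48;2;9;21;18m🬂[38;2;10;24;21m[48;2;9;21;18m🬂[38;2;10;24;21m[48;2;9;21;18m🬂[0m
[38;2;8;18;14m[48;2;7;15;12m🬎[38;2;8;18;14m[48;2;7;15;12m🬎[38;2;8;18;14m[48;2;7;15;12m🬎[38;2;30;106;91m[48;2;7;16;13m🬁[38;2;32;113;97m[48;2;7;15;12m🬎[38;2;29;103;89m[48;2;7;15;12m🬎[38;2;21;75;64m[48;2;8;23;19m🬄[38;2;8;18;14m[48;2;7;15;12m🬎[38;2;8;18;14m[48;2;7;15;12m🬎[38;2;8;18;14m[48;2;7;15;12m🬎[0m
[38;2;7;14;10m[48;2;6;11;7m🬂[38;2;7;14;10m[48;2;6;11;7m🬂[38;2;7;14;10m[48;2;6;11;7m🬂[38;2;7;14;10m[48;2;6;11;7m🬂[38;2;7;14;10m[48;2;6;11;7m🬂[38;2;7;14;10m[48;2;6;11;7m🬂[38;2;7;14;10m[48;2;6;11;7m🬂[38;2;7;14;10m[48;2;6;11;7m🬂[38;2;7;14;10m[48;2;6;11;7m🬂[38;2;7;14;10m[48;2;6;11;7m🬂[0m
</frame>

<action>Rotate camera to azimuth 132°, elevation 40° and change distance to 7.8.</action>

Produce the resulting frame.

<frame>
[38;2;13;34;32m[48;2;12;31;29m🬂[38;2;13;34;32m[48;2;12;31;29m🬂[38;2;13;34;32m[48;2;12;31;29m🬂[38;2;13;34;32m[48;2;12;31;29m🬂[38;2;13;34;32m[48;2;12;31;29m🬂[38;2;13;34;32m[48;2;12;31;29m🬂[38;2;13;34;32m[48;2;12;31;29m🬂[38;2;13;34;32m[48;2;12;31;29m🬂[38;2;13;34;32m[48;2;12;31;29m🬂[38;2;13;34;32m[48;2;12;31;29m🬂[0m
[38;2;11;29;26m[48;2;10;26;23m🬂[38;2;11;29;26m[48;2;10;26;23m🬂[38;2;11;29;26m[48;2;10;26;23m🬂[38;2;11;29;26m[48;2;10;26;23m🬂[38;2;11;29;26m[48;2;10;26;23m🬂[38;2;11;29;26m[48;2;10;26;23m🬂[38;2;11;29;26m[48;2;10;26;23m🬂[38;2;11;29;26m[48;2;10;26;23m🬂[38;2;11;29;26m[48;2;10;26;23m🬂[38;2;11;29;26m[48;2;10;26;23m🬂[0m
[38;2;10;24;21m[48;2;9;21;18m🬂[38;2;10;24;21m[48;2;9;21;18m🬂[38;2;10;24;21m[48;2;9;21;18m🬂[38;2;10;24;21m[48;2;9;21;18m🬂[38;2;10;24;21m[48;2;37;125;108m🬀[38;2;37;124;107m[48;2;25;91;78m🬆[38;2;18;64;55m[48;2;9;25;22m🬃[38;2;10;24;21m[48;2;9;21;18m🬂[38;2;10;24;21m[48;2;9;21;18m🬂[38;2;10;24;21m[48;2;9;21;18m🬂[0m
[38;2;8;18;14m[48;2;7;15;12m🬎[38;2;8;18;14m[48;2;7;15;12m🬎[38;2;8;18;14m[48;2;7;15;12m🬎[38;2;8;18;14m[48;2;7;15;12m🬎[38;2;20;71;61m[48;2;7;16;13m🬁[38;2;14;50;43m[48;2;7;16;13m🬂[38;2;8;18;14m[48;2;7;15;12m🬎[38;2;8;18;14m[48;2;7;15;12m🬎[38;2;8;18;14m[48;2;7;15;12m🬎[38;2;8;18;14m[48;2;7;15;12m🬎[0m
[38;2;7;14;10m[48;2;6;11;7m🬂[38;2;7;14;10m[48;2;6;11;7m🬂[38;2;7;14;10m[48;2;6;11;7m🬂[38;2;7;14;10m[48;2;6;11;7m🬂[38;2;7;14;10m[48;2;6;11;7m🬂[38;2;7;14;10m[48;2;6;11;7m🬂[38;2;7;14;10m[48;2;6;11;7m🬂[38;2;7;14;10m[48;2;6;11;7m🬂[38;2;7;14;10m[48;2;6;11;7m🬂[38;2;7;14;10m[48;2;6;11;7m🬂[0m
</frame>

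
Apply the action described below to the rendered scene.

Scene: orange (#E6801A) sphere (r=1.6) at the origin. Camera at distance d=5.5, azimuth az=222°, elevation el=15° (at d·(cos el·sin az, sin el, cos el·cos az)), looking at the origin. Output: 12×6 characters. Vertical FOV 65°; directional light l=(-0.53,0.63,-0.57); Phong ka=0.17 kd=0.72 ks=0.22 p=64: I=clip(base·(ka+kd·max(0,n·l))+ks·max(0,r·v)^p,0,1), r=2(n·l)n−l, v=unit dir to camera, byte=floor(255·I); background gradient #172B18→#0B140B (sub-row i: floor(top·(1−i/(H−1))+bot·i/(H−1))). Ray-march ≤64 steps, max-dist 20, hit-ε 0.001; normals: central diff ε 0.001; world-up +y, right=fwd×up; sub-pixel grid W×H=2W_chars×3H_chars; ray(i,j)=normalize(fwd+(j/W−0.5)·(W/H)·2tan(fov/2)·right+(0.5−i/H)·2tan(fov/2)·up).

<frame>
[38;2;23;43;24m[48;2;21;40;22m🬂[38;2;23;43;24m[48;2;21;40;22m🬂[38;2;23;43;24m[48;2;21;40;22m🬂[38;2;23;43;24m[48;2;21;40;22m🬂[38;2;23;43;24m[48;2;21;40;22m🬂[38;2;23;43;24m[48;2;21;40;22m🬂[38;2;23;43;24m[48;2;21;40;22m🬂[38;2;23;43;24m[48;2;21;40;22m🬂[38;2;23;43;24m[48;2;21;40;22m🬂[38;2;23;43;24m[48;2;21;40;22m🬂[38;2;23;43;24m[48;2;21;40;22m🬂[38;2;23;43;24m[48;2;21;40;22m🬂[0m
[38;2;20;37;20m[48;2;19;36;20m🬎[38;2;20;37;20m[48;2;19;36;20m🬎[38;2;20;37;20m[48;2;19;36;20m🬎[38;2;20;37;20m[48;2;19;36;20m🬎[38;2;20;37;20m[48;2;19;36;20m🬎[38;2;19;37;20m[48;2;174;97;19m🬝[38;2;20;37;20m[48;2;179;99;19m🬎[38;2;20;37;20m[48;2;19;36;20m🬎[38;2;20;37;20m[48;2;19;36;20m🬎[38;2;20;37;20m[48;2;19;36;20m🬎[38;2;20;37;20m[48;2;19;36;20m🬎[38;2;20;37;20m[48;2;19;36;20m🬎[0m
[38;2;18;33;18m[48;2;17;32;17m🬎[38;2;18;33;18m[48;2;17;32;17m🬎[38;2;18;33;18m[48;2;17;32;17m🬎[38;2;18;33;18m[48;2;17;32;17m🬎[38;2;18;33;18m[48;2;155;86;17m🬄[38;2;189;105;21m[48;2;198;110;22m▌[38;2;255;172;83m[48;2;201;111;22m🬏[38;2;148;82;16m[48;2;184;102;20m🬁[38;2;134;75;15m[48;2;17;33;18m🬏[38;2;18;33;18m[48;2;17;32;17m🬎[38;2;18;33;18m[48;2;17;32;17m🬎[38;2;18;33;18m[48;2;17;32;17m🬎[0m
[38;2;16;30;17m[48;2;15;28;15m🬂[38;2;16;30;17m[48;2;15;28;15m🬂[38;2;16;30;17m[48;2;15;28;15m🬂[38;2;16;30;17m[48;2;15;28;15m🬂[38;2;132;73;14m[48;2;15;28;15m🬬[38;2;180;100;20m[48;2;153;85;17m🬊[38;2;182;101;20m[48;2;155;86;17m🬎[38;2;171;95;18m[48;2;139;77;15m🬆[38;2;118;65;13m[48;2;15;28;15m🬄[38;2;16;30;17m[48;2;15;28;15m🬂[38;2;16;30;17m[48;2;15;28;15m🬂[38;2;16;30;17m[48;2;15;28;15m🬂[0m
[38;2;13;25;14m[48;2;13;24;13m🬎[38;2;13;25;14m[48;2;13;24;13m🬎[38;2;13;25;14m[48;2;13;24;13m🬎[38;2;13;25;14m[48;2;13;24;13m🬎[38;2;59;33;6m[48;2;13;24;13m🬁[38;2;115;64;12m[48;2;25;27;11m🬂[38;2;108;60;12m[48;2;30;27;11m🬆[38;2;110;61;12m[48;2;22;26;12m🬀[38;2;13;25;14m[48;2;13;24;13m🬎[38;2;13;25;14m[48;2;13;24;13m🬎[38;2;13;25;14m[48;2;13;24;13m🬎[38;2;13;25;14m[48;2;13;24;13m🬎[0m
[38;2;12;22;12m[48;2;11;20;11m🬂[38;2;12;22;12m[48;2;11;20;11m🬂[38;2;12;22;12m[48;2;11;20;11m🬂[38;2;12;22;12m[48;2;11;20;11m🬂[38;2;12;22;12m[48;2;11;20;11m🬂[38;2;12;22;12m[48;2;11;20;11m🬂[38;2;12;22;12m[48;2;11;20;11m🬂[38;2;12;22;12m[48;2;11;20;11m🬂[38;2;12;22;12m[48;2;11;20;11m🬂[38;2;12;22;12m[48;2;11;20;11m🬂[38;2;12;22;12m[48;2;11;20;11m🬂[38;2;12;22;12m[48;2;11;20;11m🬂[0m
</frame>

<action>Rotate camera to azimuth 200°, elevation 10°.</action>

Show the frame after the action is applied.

<frame>
[38;2;23;43;24m[48;2;21;40;22m🬂[38;2;23;43;24m[48;2;21;40;22m🬂[38;2;23;43;24m[48;2;21;40;22m🬂[38;2;23;43;24m[48;2;21;40;22m🬂[38;2;23;43;24m[48;2;21;40;22m🬂[38;2;23;43;24m[48;2;21;40;22m🬂[38;2;23;43;24m[48;2;21;40;22m🬂[38;2;23;43;24m[48;2;21;40;22m🬂[38;2;23;43;24m[48;2;21;40;22m🬂[38;2;23;43;24m[48;2;21;40;22m🬂[38;2;23;43;24m[48;2;21;40;22m🬂[38;2;23;43;24m[48;2;21;40;22m🬂[0m
[38;2;20;37;20m[48;2;19;36;20m🬎[38;2;20;37;20m[48;2;19;36;20m🬎[38;2;20;37;20m[48;2;19;36;20m🬎[38;2;20;37;20m[48;2;19;36;20m🬎[38;2;20;37;20m[48;2;19;36;20m🬎[38;2;19;37;20m[48;2;167;93;18m🬝[38;2;20;37;20m[48;2;186;103;20m🬎[38;2;20;37;20m[48;2;19;36;20m🬎[38;2;20;37;20m[48;2;19;36;20m🬎[38;2;20;37;20m[48;2;19;36;20m🬎[38;2;20;37;20m[48;2;19;36;20m🬎[38;2;20;37;20m[48;2;19;36;20m🬎[0m
[38;2;18;33;18m[48;2;17;32;17m🬎[38;2;18;33;18m[48;2;17;32;17m🬎[38;2;18;33;18m[48;2;17;32;17m🬎[38;2;18;33;18m[48;2;17;32;17m🬎[38;2;18;33;18m[48;2;119;66;13m🬄[38;2;180;100;19m[48;2;163;90;18m▐[38;2;196;109;22m[48;2;226;140;55m🬝[38;2;199;110;22m[48;2;186;103;20m🬛[38;2;168;93;19m[48;2;17;33;18m🬏[38;2;18;33;18m[48;2;17;32;17m🬎[38;2;18;33;18m[48;2;17;32;17m🬎[38;2;18;33;18m[48;2;17;32;17m🬎[0m
[38;2;16;30;17m[48;2;15;28;15m🬂[38;2;16;30;17m[48;2;15;28;15m🬂[38;2;16;30;17m[48;2;15;28;15m🬂[38;2;16;30;17m[48;2;15;28;15m🬂[38;2;95;52;10m[48;2;33;28;10m🬨[38;2;152;84;16m[48;2;120;66;13m🬊[38;2;172;95;19m[48;2;145;80;16m🬊[38;2;172;95;19m[48;2;138;76;15m🬎[38;2;147;81;16m[48;2;15;28;15m🬄[38;2;16;30;17m[48;2;15;28;15m🬂[38;2;16;30;17m[48;2;15;28;15m🬂[38;2;16;30;17m[48;2;15;28;15m🬂[0m
[38;2;13;25;14m[48;2;13;24;13m🬎[38;2;13;25;14m[48;2;13;24;13m🬎[38;2;13;25;14m[48;2;13;24;13m🬎[38;2;13;25;14m[48;2;13;24;13m🬎[38;2;39;21;4m[48;2;13;24;13m🬁[38;2;81;44;8m[48;2;19;23;11m🬂[38;2;108;60;12m[48;2;33;26;9m🬂[38;2;92;51;10m[48;2;13;24;13m🬂[38;2;13;25;14m[48;2;13;24;13m🬎[38;2;13;25;14m[48;2;13;24;13m🬎[38;2;13;25;14m[48;2;13;24;13m🬎[38;2;13;25;14m[48;2;13;24;13m🬎[0m
[38;2;12;22;12m[48;2;11;20;11m🬂[38;2;12;22;12m[48;2;11;20;11m🬂[38;2;12;22;12m[48;2;11;20;11m🬂[38;2;12;22;12m[48;2;11;20;11m🬂[38;2;12;22;12m[48;2;11;20;11m🬂[38;2;12;22;12m[48;2;11;20;11m🬂[38;2;12;22;12m[48;2;11;20;11m🬂[38;2;12;22;12m[48;2;11;20;11m🬂[38;2;12;22;12m[48;2;11;20;11m🬂[38;2;12;22;12m[48;2;11;20;11m🬂[38;2;12;22;12m[48;2;11;20;11m🬂[38;2;12;22;12m[48;2;11;20;11m🬂[0m
</frame>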